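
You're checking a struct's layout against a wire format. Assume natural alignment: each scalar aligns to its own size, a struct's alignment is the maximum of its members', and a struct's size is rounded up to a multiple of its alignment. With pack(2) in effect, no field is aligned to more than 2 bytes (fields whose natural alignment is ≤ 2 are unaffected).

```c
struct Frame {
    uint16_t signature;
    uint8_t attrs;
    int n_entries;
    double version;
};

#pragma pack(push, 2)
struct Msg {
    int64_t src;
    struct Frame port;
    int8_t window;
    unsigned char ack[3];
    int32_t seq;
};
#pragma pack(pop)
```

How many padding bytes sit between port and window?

Frame: @0: signature [2B, align 2] → 2; @2: attrs [1B, align 1] → 3; +1 pad (align 4); @4: n_entries [4B, align 4] → 8; @8: version [8B, align 8] → 16; size 16, align 8
@0: src [8B, align 2] → 8
@8: port [16B, align 2] → 24
@24: window [1B, align 1] → 25

0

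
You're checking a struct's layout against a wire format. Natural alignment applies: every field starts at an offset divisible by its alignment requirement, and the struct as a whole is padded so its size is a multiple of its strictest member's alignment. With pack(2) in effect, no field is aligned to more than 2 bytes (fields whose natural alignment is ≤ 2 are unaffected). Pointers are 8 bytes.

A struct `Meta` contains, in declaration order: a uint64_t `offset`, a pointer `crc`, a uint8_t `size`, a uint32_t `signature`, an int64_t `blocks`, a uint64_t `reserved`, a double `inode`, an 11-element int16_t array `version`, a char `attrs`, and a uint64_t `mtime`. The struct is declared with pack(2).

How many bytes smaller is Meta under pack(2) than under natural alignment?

natural layout:
  0..8  offset  (8B, 8-aligned)
  8..16  crc  (8B, 8-aligned)
  16..17  size  (1B, 1-aligned)
  17..20  -- padding (3B)
  20..24  signature  (4B, 4-aligned)
  24..32  blocks  (8B, 8-aligned)
  32..40  reserved  (8B, 8-aligned)
  40..48  inode  (8B, 8-aligned)
  48..70  version  (22B, 2-aligned)
  70..71  attrs  (1B, 1-aligned)
  71..72  -- padding (1B)
  72..80  mtime  (8B, 8-aligned)
  sizeof = 80, alignof = 8
packed(2) layout:
  0..8  offset  (8B, 2-aligned)
  8..16  crc  (8B, 2-aligned)
  16..17  size  (1B, 1-aligned)
  17..18  -- padding (1B)
  18..22  signature  (4B, 2-aligned)
  22..30  blocks  (8B, 2-aligned)
  30..38  reserved  (8B, 2-aligned)
  38..46  inode  (8B, 2-aligned)
  46..68  version  (22B, 2-aligned)
  68..69  attrs  (1B, 1-aligned)
  69..70  -- padding (1B)
  70..78  mtime  (8B, 2-aligned)
  sizeof = 78, alignof = 2
80 − 78 = 2

2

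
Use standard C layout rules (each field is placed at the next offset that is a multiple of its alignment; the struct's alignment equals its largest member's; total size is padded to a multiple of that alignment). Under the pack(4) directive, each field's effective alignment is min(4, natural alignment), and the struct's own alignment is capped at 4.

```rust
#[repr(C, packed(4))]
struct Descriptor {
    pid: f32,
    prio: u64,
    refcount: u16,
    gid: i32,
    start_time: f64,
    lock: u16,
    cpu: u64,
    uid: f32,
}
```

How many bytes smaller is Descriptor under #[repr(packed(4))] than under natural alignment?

12

natural layout:
  0..4  pid  (4B, 4-aligned)
  4..8  -- padding (4B)
  8..16  prio  (8B, 8-aligned)
  16..18  refcount  (2B, 2-aligned)
  18..20  -- padding (2B)
  20..24  gid  (4B, 4-aligned)
  24..32  start_time  (8B, 8-aligned)
  32..34  lock  (2B, 2-aligned)
  34..40  -- padding (6B)
  40..48  cpu  (8B, 8-aligned)
  48..52  uid  (4B, 4-aligned)
  52..56  -- tail padding (4B)
  sizeof = 56, alignof = 8
packed(4) layout:
  0..4  pid  (4B, 4-aligned)
  4..12  prio  (8B, 4-aligned)
  12..14  refcount  (2B, 2-aligned)
  14..16  -- padding (2B)
  16..20  gid  (4B, 4-aligned)
  20..28  start_time  (8B, 4-aligned)
  28..30  lock  (2B, 2-aligned)
  30..32  -- padding (2B)
  32..40  cpu  (8B, 4-aligned)
  40..44  uid  (4B, 4-aligned)
  sizeof = 44, alignof = 4
56 − 44 = 12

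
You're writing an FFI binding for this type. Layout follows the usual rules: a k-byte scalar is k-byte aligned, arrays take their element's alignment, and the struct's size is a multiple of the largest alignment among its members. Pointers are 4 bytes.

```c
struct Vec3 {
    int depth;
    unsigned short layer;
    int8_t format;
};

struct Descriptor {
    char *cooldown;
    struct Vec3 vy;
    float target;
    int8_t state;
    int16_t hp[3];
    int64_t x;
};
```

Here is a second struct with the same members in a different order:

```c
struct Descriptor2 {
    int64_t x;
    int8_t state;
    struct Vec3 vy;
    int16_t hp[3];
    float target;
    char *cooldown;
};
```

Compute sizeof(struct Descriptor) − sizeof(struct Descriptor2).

-8

Vec3: @0: depth [4B, align 4] → 4; @4: layer [2B, align 2] → 6; @6: format [1B, align 1] → 7; +1 tail pad (align 4); size 8, align 4
@0: cooldown [4B, align 4] → 4
@4: vy [8B, align 4] → 12
@12: target [4B, align 4] → 16
@16: state [1B, align 1] → 17
+1 pad (align 2)
@18: hp [6B, align 2] → 24
@24: x [8B, align 8] → 32
size 32, align 8
— Descriptor2 —
@0: x [8B, align 8] → 8
@8: state [1B, align 1] → 9
+3 pad (align 4)
@12: vy [8B, align 4] → 20
@20: hp [6B, align 2] → 26
+2 pad (align 4)
@28: target [4B, align 4] → 32
@32: cooldown [4B, align 4] → 36
+4 tail pad (align 8)
size 40, align 8
32 − 40 = -8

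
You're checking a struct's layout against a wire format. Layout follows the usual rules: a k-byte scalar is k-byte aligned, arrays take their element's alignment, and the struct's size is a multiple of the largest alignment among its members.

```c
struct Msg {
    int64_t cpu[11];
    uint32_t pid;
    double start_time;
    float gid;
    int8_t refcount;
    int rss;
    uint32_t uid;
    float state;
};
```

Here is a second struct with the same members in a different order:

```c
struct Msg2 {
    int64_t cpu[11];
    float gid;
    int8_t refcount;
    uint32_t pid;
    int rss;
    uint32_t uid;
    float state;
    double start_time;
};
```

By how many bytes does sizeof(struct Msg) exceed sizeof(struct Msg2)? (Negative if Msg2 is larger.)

@0: cpu [88B, align 8] → 88
@88: pid [4B, align 4] → 92
+4 pad (align 8)
@96: start_time [8B, align 8] → 104
@104: gid [4B, align 4] → 108
@108: refcount [1B, align 1] → 109
+3 pad (align 4)
@112: rss [4B, align 4] → 116
@116: uid [4B, align 4] → 120
@120: state [4B, align 4] → 124
+4 tail pad (align 8)
size 128, align 8
— Msg2 —
@0: cpu [88B, align 8] → 88
@88: gid [4B, align 4] → 92
@92: refcount [1B, align 1] → 93
+3 pad (align 4)
@96: pid [4B, align 4] → 100
@100: rss [4B, align 4] → 104
@104: uid [4B, align 4] → 108
@108: state [4B, align 4] → 112
@112: start_time [8B, align 8] → 120
size 120, align 8
128 − 120 = 8

8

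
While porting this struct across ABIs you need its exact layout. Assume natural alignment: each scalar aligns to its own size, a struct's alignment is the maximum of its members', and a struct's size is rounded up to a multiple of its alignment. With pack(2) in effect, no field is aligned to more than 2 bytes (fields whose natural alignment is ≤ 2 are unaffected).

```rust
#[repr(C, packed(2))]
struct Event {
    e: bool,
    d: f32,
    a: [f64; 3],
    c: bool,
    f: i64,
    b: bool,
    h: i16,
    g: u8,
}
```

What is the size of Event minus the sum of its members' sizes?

@0: e [1B, align 1] → 1
+1 pad (align 2)
@2: d [4B, align 2] → 6
@6: a [24B, align 2] → 30
@30: c [1B, align 1] → 31
+1 pad (align 2)
@32: f [8B, align 2] → 40
@40: b [1B, align 1] → 41
+1 pad (align 2)
@42: h [2B, align 2] → 44
@44: g [1B, align 1] → 45
+1 tail pad (align 2)
size 46, align 2
data bytes 42, size 46 → padding 4

4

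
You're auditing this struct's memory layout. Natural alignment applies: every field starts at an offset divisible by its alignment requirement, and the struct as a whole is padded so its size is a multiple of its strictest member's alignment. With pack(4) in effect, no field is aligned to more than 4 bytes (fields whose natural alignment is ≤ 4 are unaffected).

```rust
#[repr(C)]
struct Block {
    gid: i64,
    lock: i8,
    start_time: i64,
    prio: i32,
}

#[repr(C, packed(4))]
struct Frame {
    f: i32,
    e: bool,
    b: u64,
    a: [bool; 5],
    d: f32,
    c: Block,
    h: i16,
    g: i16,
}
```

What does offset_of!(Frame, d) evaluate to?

24

Block: @0: gid [8B, align 8] → 8; @8: lock [1B, align 1] → 9; +7 pad (align 8); @16: start_time [8B, align 8] → 24; @24: prio [4B, align 4] → 28; +4 tail pad (align 8); size 32, align 8
@0: f [4B, align 4] → 4
@4: e [1B, align 1] → 5
+3 pad (align 4)
@8: b [8B, align 4] → 16
@16: a [5B, align 1] → 21
+3 pad (align 4)
@24: d [4B, align 4] → 28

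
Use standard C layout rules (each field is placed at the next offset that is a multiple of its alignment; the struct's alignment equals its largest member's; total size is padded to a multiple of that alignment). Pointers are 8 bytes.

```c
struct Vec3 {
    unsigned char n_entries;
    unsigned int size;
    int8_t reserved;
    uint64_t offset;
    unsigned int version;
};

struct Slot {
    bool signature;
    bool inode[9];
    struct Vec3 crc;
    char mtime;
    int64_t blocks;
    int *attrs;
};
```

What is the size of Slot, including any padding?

Vec3: @0: n_entries [1B, align 1] → 1; +3 pad (align 4); @4: size [4B, align 4] → 8; @8: reserved [1B, align 1] → 9; +7 pad (align 8); @16: offset [8B, align 8] → 24; @24: version [4B, align 4] → 28; +4 tail pad (align 8); size 32, align 8
@0: signature [1B, align 1] → 1
@1: inode [9B, align 1] → 10
+6 pad (align 8)
@16: crc [32B, align 8] → 48
@48: mtime [1B, align 1] → 49
+7 pad (align 8)
@56: blocks [8B, align 8] → 64
@64: attrs [8B, align 8] → 72
size 72, align 8

72 bytes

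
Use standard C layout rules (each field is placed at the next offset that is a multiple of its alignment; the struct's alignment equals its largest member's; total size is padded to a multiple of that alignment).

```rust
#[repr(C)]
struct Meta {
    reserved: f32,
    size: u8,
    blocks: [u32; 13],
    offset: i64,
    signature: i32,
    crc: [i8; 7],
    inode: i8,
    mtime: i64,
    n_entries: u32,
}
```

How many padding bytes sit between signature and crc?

@0: reserved [4B, align 4] → 4
@4: size [1B, align 1] → 5
+3 pad (align 4)
@8: blocks [52B, align 4] → 60
+4 pad (align 8)
@64: offset [8B, align 8] → 72
@72: signature [4B, align 4] → 76
@76: crc [7B, align 1] → 83

0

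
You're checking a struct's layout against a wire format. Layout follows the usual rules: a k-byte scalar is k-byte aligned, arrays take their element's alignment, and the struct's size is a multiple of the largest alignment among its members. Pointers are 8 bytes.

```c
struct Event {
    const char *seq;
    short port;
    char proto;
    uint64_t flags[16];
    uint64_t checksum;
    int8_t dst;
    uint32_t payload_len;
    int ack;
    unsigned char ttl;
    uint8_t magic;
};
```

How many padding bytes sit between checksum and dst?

0

seq at 0 (size 8, align 8) → ends 8
port at 8 (size 2, align 2) → ends 10
proto at 10 (size 1, align 1) → ends 11
pad 5 to align 8 for flags
flags at 16 (size 128, align 8) → ends 144
checksum at 144 (size 8, align 8) → ends 152
dst at 152 (size 1, align 1) → ends 153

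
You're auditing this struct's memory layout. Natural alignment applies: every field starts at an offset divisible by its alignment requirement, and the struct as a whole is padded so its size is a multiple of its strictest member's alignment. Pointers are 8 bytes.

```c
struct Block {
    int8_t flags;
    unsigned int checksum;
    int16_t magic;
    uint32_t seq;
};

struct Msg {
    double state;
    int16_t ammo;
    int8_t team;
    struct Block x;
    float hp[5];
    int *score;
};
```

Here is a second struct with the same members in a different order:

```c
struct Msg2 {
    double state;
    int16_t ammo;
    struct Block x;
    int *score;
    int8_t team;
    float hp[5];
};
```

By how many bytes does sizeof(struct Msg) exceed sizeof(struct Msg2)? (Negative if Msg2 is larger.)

-8

Block: @0: flags [1B, align 1] → 1; +3 pad (align 4); @4: checksum [4B, align 4] → 8; @8: magic [2B, align 2] → 10; +2 pad (align 4); @12: seq [4B, align 4] → 16; size 16, align 4
@0: state [8B, align 8] → 8
@8: ammo [2B, align 2] → 10
@10: team [1B, align 1] → 11
+1 pad (align 4)
@12: x [16B, align 4] → 28
@28: hp [20B, align 4] → 48
@48: score [8B, align 8] → 56
size 56, align 8
— Msg2 —
@0: state [8B, align 8] → 8
@8: ammo [2B, align 2] → 10
+2 pad (align 4)
@12: x [16B, align 4] → 28
+4 pad (align 8)
@32: score [8B, align 8] → 40
@40: team [1B, align 1] → 41
+3 pad (align 4)
@44: hp [20B, align 4] → 64
size 64, align 8
56 − 64 = -8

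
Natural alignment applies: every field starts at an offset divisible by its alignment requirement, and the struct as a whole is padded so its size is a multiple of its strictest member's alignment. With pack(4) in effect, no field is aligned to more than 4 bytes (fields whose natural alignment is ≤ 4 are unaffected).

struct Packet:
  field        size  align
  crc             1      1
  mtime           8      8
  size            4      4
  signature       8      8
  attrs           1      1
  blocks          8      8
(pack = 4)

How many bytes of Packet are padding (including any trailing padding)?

crc at 0 (size 1, align 1) → ends 1
pad 3 to align 4 for mtime
mtime at 4 (size 8, align 4) → ends 12
size at 12 (size 4, align 4) → ends 16
signature at 16 (size 8, align 4) → ends 24
attrs at 24 (size 1, align 1) → ends 25
pad 3 to align 4 for blocks
blocks at 28 (size 8, align 4) → ends 36
total 36 bytes, alignment 4
data bytes 30, size 36 → padding 6

6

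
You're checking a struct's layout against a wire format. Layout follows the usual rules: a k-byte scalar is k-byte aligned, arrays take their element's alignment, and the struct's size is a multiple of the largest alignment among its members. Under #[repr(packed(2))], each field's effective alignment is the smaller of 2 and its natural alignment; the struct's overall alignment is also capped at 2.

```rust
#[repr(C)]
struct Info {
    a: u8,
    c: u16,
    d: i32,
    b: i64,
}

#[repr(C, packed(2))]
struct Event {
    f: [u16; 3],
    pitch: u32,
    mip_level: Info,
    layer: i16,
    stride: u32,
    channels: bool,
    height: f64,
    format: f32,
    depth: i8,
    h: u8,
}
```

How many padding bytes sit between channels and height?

1

Info: 0..1  a  (1B, 1-aligned); 1..2  -- padding (1B); 2..4  c  (2B, 2-aligned); 4..8  d  (4B, 4-aligned); 8..16  b  (8B, 8-aligned); sizeof = 16, alignof = 8
0..6  f  (6B, 2-aligned)
6..10  pitch  (4B, 2-aligned)
10..26  mip_level  (16B, 2-aligned)
26..28  layer  (2B, 2-aligned)
28..32  stride  (4B, 2-aligned)
32..33  channels  (1B, 1-aligned)
33..34  -- padding (1B)
34..42  height  (8B, 2-aligned)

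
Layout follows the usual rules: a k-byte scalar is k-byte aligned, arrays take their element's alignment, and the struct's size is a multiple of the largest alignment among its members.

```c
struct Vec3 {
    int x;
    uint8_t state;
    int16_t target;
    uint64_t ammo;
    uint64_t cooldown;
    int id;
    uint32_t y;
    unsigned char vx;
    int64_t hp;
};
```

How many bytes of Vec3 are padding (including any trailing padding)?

0..4  x  (4B, 4-aligned)
4..5  state  (1B, 1-aligned)
5..6  -- padding (1B)
6..8  target  (2B, 2-aligned)
8..16  ammo  (8B, 8-aligned)
16..24  cooldown  (8B, 8-aligned)
24..28  id  (4B, 4-aligned)
28..32  y  (4B, 4-aligned)
32..33  vx  (1B, 1-aligned)
33..40  -- padding (7B)
40..48  hp  (8B, 8-aligned)
sizeof = 48, alignof = 8
data bytes 40, size 48 → padding 8

8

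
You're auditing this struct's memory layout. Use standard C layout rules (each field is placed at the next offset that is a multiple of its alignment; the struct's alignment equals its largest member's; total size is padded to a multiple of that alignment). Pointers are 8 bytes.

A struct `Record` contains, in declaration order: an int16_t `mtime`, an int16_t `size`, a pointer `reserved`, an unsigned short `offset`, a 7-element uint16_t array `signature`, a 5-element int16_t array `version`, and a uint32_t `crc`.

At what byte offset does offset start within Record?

16

@0: mtime [2B, align 2] → 2
@2: size [2B, align 2] → 4
+4 pad (align 8)
@8: reserved [8B, align 8] → 16
@16: offset [2B, align 2] → 18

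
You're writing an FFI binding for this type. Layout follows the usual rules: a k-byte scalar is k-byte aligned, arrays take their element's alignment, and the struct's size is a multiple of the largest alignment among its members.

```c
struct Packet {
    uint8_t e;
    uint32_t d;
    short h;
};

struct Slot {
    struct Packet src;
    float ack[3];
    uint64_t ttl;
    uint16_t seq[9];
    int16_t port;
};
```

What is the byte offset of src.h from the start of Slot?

8

Packet: e at 0 (size 1, align 1) → ends 1; pad 3 to align 4 for d; d at 4 (size 4, align 4) → ends 8; h at 8 (size 2, align 2) → ends 10; tail pad 2 to reach multiple of 4; total 12 bytes, alignment 4
src at 0 (size 12, align 4) → ends 12
within Packet: h at 8
0 + 8 = 8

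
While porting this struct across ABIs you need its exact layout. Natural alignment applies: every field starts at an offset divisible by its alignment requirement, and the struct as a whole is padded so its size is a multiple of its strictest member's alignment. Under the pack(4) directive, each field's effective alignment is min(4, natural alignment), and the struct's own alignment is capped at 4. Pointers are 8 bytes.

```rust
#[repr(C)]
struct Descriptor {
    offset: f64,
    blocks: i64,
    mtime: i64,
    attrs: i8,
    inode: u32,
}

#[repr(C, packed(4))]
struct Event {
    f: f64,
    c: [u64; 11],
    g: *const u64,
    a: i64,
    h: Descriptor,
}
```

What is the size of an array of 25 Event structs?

3600

Descriptor: offset at 0 (size 8, align 8) → ends 8; blocks at 8 (size 8, align 8) → ends 16; mtime at 16 (size 8, align 8) → ends 24; attrs at 24 (size 1, align 1) → ends 25; pad 3 to align 4 for inode; inode at 28 (size 4, align 4) → ends 32; total 32 bytes, alignment 8
f at 0 (size 8, align 4) → ends 8
c at 8 (size 88, align 4) → ends 96
g at 96 (size 8, align 4) → ends 104
a at 104 (size 8, align 4) → ends 112
h at 112 (size 32, align 4) → ends 144
total 144 bytes, alignment 4
array of 25: 25 × 144 = 3600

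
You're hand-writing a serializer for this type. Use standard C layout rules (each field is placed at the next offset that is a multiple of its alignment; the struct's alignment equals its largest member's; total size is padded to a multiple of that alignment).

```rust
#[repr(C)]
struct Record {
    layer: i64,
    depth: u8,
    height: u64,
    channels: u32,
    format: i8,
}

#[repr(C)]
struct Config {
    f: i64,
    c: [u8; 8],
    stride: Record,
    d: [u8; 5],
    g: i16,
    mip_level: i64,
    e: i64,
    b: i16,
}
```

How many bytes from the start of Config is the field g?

Record: layer at 0 (size 8, align 8) → ends 8; depth at 8 (size 1, align 1) → ends 9; pad 7 to align 8 for height; height at 16 (size 8, align 8) → ends 24; channels at 24 (size 4, align 4) → ends 28; format at 28 (size 1, align 1) → ends 29; tail pad 3 to reach multiple of 8; total 32 bytes, alignment 8
f at 0 (size 8, align 8) → ends 8
c at 8 (size 8, align 1) → ends 16
stride at 16 (size 32, align 8) → ends 48
d at 48 (size 5, align 1) → ends 53
pad 1 to align 2 for g
g at 54 (size 2, align 2) → ends 56

54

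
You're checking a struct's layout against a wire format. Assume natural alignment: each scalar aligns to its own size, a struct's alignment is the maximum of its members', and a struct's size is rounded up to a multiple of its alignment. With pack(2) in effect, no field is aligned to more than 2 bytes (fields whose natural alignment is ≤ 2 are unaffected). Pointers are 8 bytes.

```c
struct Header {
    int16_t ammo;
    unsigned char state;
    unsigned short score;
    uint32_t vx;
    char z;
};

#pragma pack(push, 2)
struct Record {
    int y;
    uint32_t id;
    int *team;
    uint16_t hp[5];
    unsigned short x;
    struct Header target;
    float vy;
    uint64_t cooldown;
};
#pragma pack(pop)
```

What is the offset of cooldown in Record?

Header: ammo at 0 (size 2, align 2) → ends 2; state at 2 (size 1, align 1) → ends 3; pad 1 to align 2 for score; score at 4 (size 2, align 2) → ends 6; pad 2 to align 4 for vx; vx at 8 (size 4, align 4) → ends 12; z at 12 (size 1, align 1) → ends 13; tail pad 3 to reach multiple of 4; total 16 bytes, alignment 4
y at 0 (size 4, align 2) → ends 4
id at 4 (size 4, align 2) → ends 8
team at 8 (size 8, align 2) → ends 16
hp at 16 (size 10, align 2) → ends 26
x at 26 (size 2, align 2) → ends 28
target at 28 (size 16, align 2) → ends 44
vy at 44 (size 4, align 2) → ends 48
cooldown at 48 (size 8, align 2) → ends 56

48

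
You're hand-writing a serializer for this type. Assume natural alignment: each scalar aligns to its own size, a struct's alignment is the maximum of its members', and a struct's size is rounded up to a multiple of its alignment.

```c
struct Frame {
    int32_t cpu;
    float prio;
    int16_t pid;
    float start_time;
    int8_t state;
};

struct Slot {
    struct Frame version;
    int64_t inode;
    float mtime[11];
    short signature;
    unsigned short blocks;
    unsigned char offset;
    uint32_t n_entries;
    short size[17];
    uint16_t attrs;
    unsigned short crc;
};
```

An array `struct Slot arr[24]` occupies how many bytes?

Frame: @0: cpu [4B, align 4] → 4; @4: prio [4B, align 4] → 8; @8: pid [2B, align 2] → 10; +2 pad (align 4); @12: start_time [4B, align 4] → 16; @16: state [1B, align 1] → 17; +3 tail pad (align 4); size 20, align 4
@0: version [20B, align 4] → 20
+4 pad (align 8)
@24: inode [8B, align 8] → 32
@32: mtime [44B, align 4] → 76
@76: signature [2B, align 2] → 78
@78: blocks [2B, align 2] → 80
@80: offset [1B, align 1] → 81
+3 pad (align 4)
@84: n_entries [4B, align 4] → 88
@88: size [34B, align 2] → 122
@122: attrs [2B, align 2] → 124
@124: crc [2B, align 2] → 126
+2 tail pad (align 8)
size 128, align 8
array of 24: 24 × 128 = 3072

3072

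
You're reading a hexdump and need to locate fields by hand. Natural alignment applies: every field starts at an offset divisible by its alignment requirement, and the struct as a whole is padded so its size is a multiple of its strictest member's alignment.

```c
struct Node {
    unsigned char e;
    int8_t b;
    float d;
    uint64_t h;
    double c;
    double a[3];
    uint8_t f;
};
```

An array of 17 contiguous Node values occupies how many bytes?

952

@0: e [1B, align 1] → 1
@1: b [1B, align 1] → 2
+2 pad (align 4)
@4: d [4B, align 4] → 8
@8: h [8B, align 8] → 16
@16: c [8B, align 8] → 24
@24: a [24B, align 8] → 48
@48: f [1B, align 1] → 49
+7 tail pad (align 8)
size 56, align 8
array of 17: 17 × 56 = 952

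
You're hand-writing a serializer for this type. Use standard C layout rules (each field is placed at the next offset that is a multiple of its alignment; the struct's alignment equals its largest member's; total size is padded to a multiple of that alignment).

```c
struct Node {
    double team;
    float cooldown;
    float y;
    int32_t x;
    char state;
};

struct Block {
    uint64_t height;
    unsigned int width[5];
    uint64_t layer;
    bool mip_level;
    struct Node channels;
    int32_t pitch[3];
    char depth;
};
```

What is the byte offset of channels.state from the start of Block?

Node: 0..8  team  (8B, 8-aligned); 8..12  cooldown  (4B, 4-aligned); 12..16  y  (4B, 4-aligned); 16..20  x  (4B, 4-aligned); 20..21  state  (1B, 1-aligned); 21..24  -- tail padding (3B); sizeof = 24, alignof = 8
0..8  height  (8B, 8-aligned)
8..28  width  (20B, 4-aligned)
28..32  -- padding (4B)
32..40  layer  (8B, 8-aligned)
40..41  mip_level  (1B, 1-aligned)
41..48  -- padding (7B)
48..72  channels  (24B, 8-aligned)
within Node: state at 20
48 + 20 = 68

68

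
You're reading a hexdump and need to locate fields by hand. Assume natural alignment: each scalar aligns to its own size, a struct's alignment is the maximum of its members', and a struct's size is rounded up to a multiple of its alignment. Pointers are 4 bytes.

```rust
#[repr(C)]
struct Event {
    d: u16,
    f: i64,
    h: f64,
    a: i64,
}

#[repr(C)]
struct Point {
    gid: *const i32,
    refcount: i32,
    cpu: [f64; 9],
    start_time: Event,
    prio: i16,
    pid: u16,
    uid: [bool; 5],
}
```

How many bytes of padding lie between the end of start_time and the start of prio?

Event: 0..2  d  (2B, 2-aligned); 2..8  -- padding (6B); 8..16  f  (8B, 8-aligned); 16..24  h  (8B, 8-aligned); 24..32  a  (8B, 8-aligned); sizeof = 32, alignof = 8
0..4  gid  (4B, 4-aligned)
4..8  refcount  (4B, 4-aligned)
8..80  cpu  (72B, 8-aligned)
80..112  start_time  (32B, 8-aligned)
112..114  prio  (2B, 2-aligned)

0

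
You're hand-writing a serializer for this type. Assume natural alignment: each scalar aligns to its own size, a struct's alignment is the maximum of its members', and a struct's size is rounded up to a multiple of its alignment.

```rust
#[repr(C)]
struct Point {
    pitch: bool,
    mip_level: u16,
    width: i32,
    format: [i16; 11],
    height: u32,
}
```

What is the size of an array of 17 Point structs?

pitch at 0 (size 1, align 1) → ends 1
pad 1 to align 2 for mip_level
mip_level at 2 (size 2, align 2) → ends 4
width at 4 (size 4, align 4) → ends 8
format at 8 (size 22, align 2) → ends 30
pad 2 to align 4 for height
height at 32 (size 4, align 4) → ends 36
total 36 bytes, alignment 4
array of 17: 17 × 36 = 612

612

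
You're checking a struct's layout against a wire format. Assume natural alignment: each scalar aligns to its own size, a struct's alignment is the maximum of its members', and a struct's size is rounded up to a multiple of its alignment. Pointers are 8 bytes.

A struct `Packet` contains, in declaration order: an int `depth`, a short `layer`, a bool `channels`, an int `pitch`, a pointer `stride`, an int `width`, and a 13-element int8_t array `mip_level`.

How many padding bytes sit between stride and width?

0..4  depth  (4B, 4-aligned)
4..6  layer  (2B, 2-aligned)
6..7  channels  (1B, 1-aligned)
7..8  -- padding (1B)
8..12  pitch  (4B, 4-aligned)
12..16  -- padding (4B)
16..24  stride  (8B, 8-aligned)
24..28  width  (4B, 4-aligned)

0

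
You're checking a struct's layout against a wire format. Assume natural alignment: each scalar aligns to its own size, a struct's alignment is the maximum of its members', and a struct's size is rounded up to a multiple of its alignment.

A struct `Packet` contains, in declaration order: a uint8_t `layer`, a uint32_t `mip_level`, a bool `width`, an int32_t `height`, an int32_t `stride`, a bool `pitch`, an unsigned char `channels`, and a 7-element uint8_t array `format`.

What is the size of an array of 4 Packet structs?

@0: layer [1B, align 1] → 1
+3 pad (align 4)
@4: mip_level [4B, align 4] → 8
@8: width [1B, align 1] → 9
+3 pad (align 4)
@12: height [4B, align 4] → 16
@16: stride [4B, align 4] → 20
@20: pitch [1B, align 1] → 21
@21: channels [1B, align 1] → 22
@22: format [7B, align 1] → 29
+3 tail pad (align 4)
size 32, align 4
array of 4: 4 × 32 = 128

128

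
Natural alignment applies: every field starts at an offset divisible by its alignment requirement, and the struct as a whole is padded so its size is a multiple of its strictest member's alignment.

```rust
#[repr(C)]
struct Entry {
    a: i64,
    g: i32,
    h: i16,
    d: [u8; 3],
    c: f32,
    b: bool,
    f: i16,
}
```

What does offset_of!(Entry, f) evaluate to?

26

0..8  a  (8B, 8-aligned)
8..12  g  (4B, 4-aligned)
12..14  h  (2B, 2-aligned)
14..17  d  (3B, 1-aligned)
17..20  -- padding (3B)
20..24  c  (4B, 4-aligned)
24..25  b  (1B, 1-aligned)
25..26  -- padding (1B)
26..28  f  (2B, 2-aligned)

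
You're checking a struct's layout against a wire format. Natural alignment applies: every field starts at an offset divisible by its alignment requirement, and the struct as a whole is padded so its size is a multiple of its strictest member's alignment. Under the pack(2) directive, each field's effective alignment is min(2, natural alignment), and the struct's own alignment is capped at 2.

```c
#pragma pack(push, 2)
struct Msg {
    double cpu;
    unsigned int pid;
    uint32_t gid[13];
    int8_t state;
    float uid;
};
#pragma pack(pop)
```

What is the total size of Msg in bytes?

0..8  cpu  (8B, 2-aligned)
8..12  pid  (4B, 2-aligned)
12..64  gid  (52B, 2-aligned)
64..65  state  (1B, 1-aligned)
65..66  -- padding (1B)
66..70  uid  (4B, 2-aligned)
sizeof = 70, alignof = 2

70 bytes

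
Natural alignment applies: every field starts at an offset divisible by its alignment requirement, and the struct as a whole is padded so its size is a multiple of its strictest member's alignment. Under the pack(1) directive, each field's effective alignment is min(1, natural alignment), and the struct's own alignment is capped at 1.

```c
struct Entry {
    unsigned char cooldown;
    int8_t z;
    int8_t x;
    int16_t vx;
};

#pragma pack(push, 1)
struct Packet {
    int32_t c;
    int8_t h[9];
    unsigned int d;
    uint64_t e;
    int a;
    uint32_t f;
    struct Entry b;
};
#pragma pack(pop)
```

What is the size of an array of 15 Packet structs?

Entry: @0: cooldown [1B, align 1] → 1; @1: z [1B, align 1] → 2; @2: x [1B, align 1] → 3; +1 pad (align 2); @4: vx [2B, align 2] → 6; size 6, align 2
@0: c [4B, align 1] → 4
@4: h [9B, align 1] → 13
@13: d [4B, align 1] → 17
@17: e [8B, align 1] → 25
@25: a [4B, align 1] → 29
@29: f [4B, align 1] → 33
@33: b [6B, align 1] → 39
size 39, align 1
array of 15: 15 × 39 = 585

585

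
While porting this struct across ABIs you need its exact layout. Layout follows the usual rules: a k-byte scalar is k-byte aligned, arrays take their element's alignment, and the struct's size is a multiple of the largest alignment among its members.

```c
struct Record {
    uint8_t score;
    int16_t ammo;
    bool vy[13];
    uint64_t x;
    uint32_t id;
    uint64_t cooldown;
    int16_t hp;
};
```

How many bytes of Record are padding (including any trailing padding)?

18

0..1  score  (1B, 1-aligned)
1..2  -- padding (1B)
2..4  ammo  (2B, 2-aligned)
4..17  vy  (13B, 1-aligned)
17..24  -- padding (7B)
24..32  x  (8B, 8-aligned)
32..36  id  (4B, 4-aligned)
36..40  -- padding (4B)
40..48  cooldown  (8B, 8-aligned)
48..50  hp  (2B, 2-aligned)
50..56  -- tail padding (6B)
sizeof = 56, alignof = 8
data bytes 38, size 56 → padding 18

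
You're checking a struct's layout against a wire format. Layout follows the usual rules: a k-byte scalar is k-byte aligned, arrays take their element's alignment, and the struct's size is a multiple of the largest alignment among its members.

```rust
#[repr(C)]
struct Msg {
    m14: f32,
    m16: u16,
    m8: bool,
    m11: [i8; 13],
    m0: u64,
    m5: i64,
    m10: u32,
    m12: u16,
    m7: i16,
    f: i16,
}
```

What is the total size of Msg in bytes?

0..4  m14  (4B, 4-aligned)
4..6  m16  (2B, 2-aligned)
6..7  m8  (1B, 1-aligned)
7..20  m11  (13B, 1-aligned)
20..24  -- padding (4B)
24..32  m0  (8B, 8-aligned)
32..40  m5  (8B, 8-aligned)
40..44  m10  (4B, 4-aligned)
44..46  m12  (2B, 2-aligned)
46..48  m7  (2B, 2-aligned)
48..50  f  (2B, 2-aligned)
50..56  -- tail padding (6B)
sizeof = 56, alignof = 8

56 bytes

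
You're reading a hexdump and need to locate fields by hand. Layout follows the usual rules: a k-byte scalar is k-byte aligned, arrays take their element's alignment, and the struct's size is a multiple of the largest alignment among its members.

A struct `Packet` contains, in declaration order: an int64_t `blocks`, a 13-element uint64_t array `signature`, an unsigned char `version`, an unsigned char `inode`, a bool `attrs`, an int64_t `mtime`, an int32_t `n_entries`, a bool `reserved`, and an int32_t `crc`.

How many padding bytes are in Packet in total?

12

0..8  blocks  (8B, 8-aligned)
8..112  signature  (104B, 8-aligned)
112..113  version  (1B, 1-aligned)
113..114  inode  (1B, 1-aligned)
114..115  attrs  (1B, 1-aligned)
115..120  -- padding (5B)
120..128  mtime  (8B, 8-aligned)
128..132  n_entries  (4B, 4-aligned)
132..133  reserved  (1B, 1-aligned)
133..136  -- padding (3B)
136..140  crc  (4B, 4-aligned)
140..144  -- tail padding (4B)
sizeof = 144, alignof = 8
data bytes 132, size 144 → padding 12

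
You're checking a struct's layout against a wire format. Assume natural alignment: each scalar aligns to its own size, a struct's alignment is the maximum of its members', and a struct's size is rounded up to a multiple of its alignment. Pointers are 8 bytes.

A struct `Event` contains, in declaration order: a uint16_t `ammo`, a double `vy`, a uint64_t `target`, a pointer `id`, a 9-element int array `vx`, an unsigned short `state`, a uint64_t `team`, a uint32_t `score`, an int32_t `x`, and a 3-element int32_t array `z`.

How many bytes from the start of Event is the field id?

0..2  ammo  (2B, 2-aligned)
2..8  -- padding (6B)
8..16  vy  (8B, 8-aligned)
16..24  target  (8B, 8-aligned)
24..32  id  (8B, 8-aligned)

24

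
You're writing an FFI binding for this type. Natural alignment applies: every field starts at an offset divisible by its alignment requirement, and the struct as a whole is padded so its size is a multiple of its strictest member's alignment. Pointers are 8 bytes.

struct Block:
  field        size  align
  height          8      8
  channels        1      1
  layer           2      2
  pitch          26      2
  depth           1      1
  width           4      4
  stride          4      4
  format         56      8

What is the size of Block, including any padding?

height at 0 (size 8, align 8) → ends 8
channels at 8 (size 1, align 1) → ends 9
pad 1 to align 2 for layer
layer at 10 (size 2, align 2) → ends 12
pitch at 12 (size 26, align 2) → ends 38
depth at 38 (size 1, align 1) → ends 39
pad 1 to align 4 for width
width at 40 (size 4, align 4) → ends 44
stride at 44 (size 4, align 4) → ends 48
format at 48 (size 56, align 8) → ends 104
total 104 bytes, alignment 8

104 bytes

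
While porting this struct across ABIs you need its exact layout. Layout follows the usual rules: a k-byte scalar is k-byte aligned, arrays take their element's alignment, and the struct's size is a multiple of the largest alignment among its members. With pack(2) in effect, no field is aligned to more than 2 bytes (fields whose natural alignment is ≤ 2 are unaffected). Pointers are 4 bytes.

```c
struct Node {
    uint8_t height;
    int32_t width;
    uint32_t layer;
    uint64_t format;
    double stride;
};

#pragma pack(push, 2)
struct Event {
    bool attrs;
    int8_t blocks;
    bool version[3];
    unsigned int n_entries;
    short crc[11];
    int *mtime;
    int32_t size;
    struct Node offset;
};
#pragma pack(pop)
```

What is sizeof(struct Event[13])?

Node: @0: height [1B, align 1] → 1; +3 pad (align 4); @4: width [4B, align 4] → 8; @8: layer [4B, align 4] → 12; +4 pad (align 8); @16: format [8B, align 8] → 24; @24: stride [8B, align 8] → 32; size 32, align 8
@0: attrs [1B, align 1] → 1
@1: blocks [1B, align 1] → 2
@2: version [3B, align 1] → 5
+1 pad (align 2)
@6: n_entries [4B, align 2] → 10
@10: crc [22B, align 2] → 32
@32: mtime [4B, align 2] → 36
@36: size [4B, align 2] → 40
@40: offset [32B, align 2] → 72
size 72, align 2
array of 13: 13 × 72 = 936

936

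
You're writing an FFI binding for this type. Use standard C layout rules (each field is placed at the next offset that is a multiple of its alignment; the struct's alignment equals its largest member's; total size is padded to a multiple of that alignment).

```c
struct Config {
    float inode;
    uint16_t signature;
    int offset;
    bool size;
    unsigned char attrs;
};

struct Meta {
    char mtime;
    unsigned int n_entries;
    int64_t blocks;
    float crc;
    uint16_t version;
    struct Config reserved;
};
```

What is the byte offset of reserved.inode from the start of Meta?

24

Config: inode at 0 (size 4, align 4) → ends 4; signature at 4 (size 2, align 2) → ends 6; pad 2 to align 4 for offset; offset at 8 (size 4, align 4) → ends 12; size at 12 (size 1, align 1) → ends 13; attrs at 13 (size 1, align 1) → ends 14; tail pad 2 to reach multiple of 4; total 16 bytes, alignment 4
mtime at 0 (size 1, align 1) → ends 1
pad 3 to align 4 for n_entries
n_entries at 4 (size 4, align 4) → ends 8
blocks at 8 (size 8, align 8) → ends 16
crc at 16 (size 4, align 4) → ends 20
version at 20 (size 2, align 2) → ends 22
pad 2 to align 4 for reserved
reserved at 24 (size 16, align 4) → ends 40
within Config: inode at 0
24 + 0 = 24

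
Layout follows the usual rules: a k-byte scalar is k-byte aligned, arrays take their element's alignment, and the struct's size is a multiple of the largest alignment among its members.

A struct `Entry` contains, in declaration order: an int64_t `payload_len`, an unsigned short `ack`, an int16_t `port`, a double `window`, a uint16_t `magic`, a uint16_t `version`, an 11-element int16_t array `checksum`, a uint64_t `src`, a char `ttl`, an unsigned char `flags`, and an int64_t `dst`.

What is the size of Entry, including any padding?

80

payload_len at 0 (size 8, align 8) → ends 8
ack at 8 (size 2, align 2) → ends 10
port at 10 (size 2, align 2) → ends 12
pad 4 to align 8 for window
window at 16 (size 8, align 8) → ends 24
magic at 24 (size 2, align 2) → ends 26
version at 26 (size 2, align 2) → ends 28
checksum at 28 (size 22, align 2) → ends 50
pad 6 to align 8 for src
src at 56 (size 8, align 8) → ends 64
ttl at 64 (size 1, align 1) → ends 65
flags at 65 (size 1, align 1) → ends 66
pad 6 to align 8 for dst
dst at 72 (size 8, align 8) → ends 80
total 80 bytes, alignment 8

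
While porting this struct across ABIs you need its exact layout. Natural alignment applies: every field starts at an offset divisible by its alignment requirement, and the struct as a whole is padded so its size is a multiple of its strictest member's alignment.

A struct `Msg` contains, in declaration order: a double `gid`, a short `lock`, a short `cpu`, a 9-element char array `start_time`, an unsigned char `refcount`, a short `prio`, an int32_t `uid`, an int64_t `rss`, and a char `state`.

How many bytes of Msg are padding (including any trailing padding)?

gid at 0 (size 8, align 8) → ends 8
lock at 8 (size 2, align 2) → ends 10
cpu at 10 (size 2, align 2) → ends 12
start_time at 12 (size 9, align 1) → ends 21
refcount at 21 (size 1, align 1) → ends 22
prio at 22 (size 2, align 2) → ends 24
uid at 24 (size 4, align 4) → ends 28
pad 4 to align 8 for rss
rss at 32 (size 8, align 8) → ends 40
state at 40 (size 1, align 1) → ends 41
tail pad 7 to reach multiple of 8
total 48 bytes, alignment 8
data bytes 37, size 48 → padding 11

11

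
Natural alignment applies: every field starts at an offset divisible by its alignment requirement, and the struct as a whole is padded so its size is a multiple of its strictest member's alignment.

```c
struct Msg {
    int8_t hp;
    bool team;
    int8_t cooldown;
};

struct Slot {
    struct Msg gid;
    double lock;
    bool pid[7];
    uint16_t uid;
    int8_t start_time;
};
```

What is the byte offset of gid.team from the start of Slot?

Msg: @0: hp [1B, align 1] → 1; @1: team [1B, align 1] → 2; @2: cooldown [1B, align 1] → 3; size 3, align 1
@0: gid [3B, align 1] → 3
within Msg: team at 1
0 + 1 = 1

1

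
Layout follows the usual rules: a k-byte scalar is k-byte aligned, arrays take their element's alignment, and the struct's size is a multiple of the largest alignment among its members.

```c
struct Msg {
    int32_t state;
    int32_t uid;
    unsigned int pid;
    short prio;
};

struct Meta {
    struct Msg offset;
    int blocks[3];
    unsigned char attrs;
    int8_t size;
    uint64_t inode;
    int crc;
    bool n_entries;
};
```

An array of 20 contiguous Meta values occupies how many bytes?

Msg: 0..4  state  (4B, 4-aligned); 4..8  uid  (4B, 4-aligned); 8..12  pid  (4B, 4-aligned); 12..14  prio  (2B, 2-aligned); 14..16  -- tail padding (2B); sizeof = 16, alignof = 4
0..16  offset  (16B, 4-aligned)
16..28  blocks  (12B, 4-aligned)
28..29  attrs  (1B, 1-aligned)
29..30  size  (1B, 1-aligned)
30..32  -- padding (2B)
32..40  inode  (8B, 8-aligned)
40..44  crc  (4B, 4-aligned)
44..45  n_entries  (1B, 1-aligned)
45..48  -- tail padding (3B)
sizeof = 48, alignof = 8
array of 20: 20 × 48 = 960

960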